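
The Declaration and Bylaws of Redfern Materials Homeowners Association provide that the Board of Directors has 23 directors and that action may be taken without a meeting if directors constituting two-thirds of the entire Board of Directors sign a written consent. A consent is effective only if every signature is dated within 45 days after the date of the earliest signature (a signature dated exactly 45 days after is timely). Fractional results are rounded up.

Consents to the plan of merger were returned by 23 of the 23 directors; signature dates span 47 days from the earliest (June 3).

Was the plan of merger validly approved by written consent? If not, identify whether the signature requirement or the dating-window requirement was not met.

Signatures required: two-thirds of 23 — 2/3 of 23 = 15.33, rounded up to 16, so 16 needed; 23 signed. Sufficient.
Dating window: the latest signature is 47 days after the earliest; the limit is 45 days. Outside the window.

Not effective — dating-window requirement not satisfied.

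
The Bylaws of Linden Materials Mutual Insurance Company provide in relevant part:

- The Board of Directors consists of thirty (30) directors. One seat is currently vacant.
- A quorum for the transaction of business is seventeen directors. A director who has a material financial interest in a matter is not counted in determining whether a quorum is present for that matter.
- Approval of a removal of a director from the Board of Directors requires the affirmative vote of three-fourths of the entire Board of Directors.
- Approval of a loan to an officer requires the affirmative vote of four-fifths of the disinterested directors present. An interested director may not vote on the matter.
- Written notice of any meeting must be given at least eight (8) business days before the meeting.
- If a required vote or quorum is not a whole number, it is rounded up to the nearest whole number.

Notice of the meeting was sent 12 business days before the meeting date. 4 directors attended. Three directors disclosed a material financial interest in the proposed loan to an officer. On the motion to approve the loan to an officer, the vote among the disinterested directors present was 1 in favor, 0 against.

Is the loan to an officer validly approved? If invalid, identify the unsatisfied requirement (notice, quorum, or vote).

Invalid — quorum requirement not satisfied.

Notice: 12 business days given; 8 required (12 ≥ 8). Satisfied.
Quorum: 4 present, but the 3 interested directors do not count, leaving 1. Quorum is 17. Not satisfied.
Vote: the loan to an officer requires four-fifths of the disinterested directors present (4 − 3 = 1). 4/5 of 1 = 0.80, rounded up to 1, so 1 affirmative vote is needed; 1 voted in favor. Satisfied. (Moot — without a quorum no business can be validly transacted.)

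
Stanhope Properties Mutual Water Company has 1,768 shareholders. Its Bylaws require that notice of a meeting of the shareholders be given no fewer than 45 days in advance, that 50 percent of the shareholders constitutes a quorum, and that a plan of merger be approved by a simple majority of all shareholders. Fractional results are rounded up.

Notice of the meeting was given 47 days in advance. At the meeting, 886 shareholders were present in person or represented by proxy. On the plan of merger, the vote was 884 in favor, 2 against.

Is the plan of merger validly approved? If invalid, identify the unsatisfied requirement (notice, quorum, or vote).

Notice: 47 days given; 45 required. Satisfied.
Quorum: 50% of 1,768 = 884; 886 present. Satisfied.
Vote: requires a majority of all shareholders (1,768); a majority of 1768 is 885, so 885 needed; 884 in favor. Not satisfied.

Invalid — vote requirement not satisfied.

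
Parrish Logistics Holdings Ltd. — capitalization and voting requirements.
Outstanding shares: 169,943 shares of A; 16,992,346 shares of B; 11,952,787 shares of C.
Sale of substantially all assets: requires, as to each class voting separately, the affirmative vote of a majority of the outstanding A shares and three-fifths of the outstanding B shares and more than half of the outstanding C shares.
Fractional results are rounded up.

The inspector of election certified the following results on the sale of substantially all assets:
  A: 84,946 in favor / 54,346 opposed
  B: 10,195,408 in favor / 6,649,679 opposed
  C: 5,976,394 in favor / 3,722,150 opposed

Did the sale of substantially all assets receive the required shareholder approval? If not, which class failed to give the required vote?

A: a majority of 169943 is 84972; 84,972 required, 84,946 in favor — not approved.
B: 3/5 of 16992346 = 10195407.60, rounded up to 10195408; 10,195,408 required, 10,195,408 in favor — approved.
C: a majority of 11952787 is 5976394; 5,976,394 required, 5,976,394 in favor — approved.

Not approved — the A shares did not give the required vote.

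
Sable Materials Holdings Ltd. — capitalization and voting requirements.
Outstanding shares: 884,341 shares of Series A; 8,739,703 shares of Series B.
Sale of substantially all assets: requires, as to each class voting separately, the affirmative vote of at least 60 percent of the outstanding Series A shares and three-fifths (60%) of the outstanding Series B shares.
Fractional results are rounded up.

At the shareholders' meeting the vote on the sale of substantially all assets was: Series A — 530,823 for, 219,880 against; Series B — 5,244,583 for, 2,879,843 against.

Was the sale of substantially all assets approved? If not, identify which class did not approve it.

Approved — every class gave the required vote.

Series A: 3/5 of 884341 = 530604.60, rounded up to 530605; 530,605 required, 530,823 in favor — approved.
Series B: 3/5 of 8739703 = 5243821.80, rounded up to 5243822; 5,243,822 required, 5,244,583 in favor — approved.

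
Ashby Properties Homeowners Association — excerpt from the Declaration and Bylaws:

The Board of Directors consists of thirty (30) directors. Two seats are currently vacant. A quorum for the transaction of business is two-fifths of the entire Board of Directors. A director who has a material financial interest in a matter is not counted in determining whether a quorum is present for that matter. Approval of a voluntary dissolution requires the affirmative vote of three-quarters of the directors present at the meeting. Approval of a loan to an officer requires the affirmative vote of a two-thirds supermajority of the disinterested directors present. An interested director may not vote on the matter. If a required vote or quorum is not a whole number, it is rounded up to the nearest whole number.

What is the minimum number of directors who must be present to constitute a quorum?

12

2/5 of 30 = 12.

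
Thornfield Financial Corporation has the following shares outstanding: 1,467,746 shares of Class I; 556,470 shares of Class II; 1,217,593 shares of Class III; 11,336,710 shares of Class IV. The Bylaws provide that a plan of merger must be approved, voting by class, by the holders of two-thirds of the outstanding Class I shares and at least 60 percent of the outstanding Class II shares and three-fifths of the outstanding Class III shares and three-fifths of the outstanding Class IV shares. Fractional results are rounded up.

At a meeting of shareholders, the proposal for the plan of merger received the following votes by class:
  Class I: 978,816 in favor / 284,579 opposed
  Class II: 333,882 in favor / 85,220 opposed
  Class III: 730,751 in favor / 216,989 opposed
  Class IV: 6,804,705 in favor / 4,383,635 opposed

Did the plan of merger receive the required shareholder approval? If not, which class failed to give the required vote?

Class I: 2/3 of 1467746 = 978497.33, rounded up to 978498; 978,498 required, 978,816 in favor — approved.
Class II: 3/5 of 556470 = 333882; 333,882 required, 333,882 in favor — approved.
Class III: 3/5 of 1217593 = 730555.80, rounded up to 730556; 730,556 required, 730,751 in favor — approved.
Class IV: 3/5 of 11336710 = 6802026; 6,802,026 required, 6,804,705 in favor — approved.

Approved — every class gave the required vote.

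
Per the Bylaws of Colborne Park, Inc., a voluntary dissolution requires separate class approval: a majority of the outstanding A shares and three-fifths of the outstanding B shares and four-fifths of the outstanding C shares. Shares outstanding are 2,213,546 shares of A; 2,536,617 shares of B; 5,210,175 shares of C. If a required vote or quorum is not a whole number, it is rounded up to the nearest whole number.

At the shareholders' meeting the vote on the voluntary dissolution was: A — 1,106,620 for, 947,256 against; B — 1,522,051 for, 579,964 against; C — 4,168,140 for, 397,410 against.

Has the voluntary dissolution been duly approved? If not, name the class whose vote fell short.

A: a majority of 2213546 is 1106774; 1,106,774 required, 1,106,620 in favor — not approved.
B: 3/5 of 2536617 = 1521970.20, rounded up to 1521971; 1,521,971 required, 1,522,051 in favor — approved.
C: 4/5 of 5210175 = 4168140; 4,168,140 required, 4,168,140 in favor — approved.

Not approved — the A shares did not give the required vote.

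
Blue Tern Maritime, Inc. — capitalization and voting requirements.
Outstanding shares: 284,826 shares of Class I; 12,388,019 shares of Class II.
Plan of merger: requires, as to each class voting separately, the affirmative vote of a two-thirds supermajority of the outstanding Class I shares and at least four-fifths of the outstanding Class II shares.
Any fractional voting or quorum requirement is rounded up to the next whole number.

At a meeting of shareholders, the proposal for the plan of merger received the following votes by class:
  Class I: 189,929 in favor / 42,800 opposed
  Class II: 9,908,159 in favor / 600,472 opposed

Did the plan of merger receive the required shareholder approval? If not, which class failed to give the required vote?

Not approved — the Class II shares did not give the required vote.

Class I: 2/3 of 284826 = 189884; 189,884 required, 189,929 in favor — approved.
Class II: 4/5 of 12388019 = 9910415.20, rounded up to 9910416; 9,910,416 required, 9,908,159 in favor — not approved.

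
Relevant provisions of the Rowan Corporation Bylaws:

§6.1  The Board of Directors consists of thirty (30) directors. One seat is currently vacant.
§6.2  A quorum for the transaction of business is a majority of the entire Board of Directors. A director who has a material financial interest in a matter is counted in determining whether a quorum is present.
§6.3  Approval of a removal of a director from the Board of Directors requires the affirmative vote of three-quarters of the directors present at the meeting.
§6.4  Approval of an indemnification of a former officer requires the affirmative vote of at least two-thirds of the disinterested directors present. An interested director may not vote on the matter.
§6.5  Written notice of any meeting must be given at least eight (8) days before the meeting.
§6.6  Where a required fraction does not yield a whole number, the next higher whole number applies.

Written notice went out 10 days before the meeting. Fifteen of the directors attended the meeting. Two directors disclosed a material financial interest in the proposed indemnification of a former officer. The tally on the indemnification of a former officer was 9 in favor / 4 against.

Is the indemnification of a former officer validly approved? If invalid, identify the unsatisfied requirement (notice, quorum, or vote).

Invalid — quorum requirement not satisfied.

Notice: 10 days given; 8 required (10 ≥ 8). Satisfied.
Quorum: 15 present (interested directors count toward quorum); quorum is 16. Not satisfied.
Vote: the indemnification of a former officer requires two-thirds of the disinterested directors present (15 − 2 = 13). 2/3 of 13 = 8.67, rounded up to 9, so 9 affirmative votes are needed; 9 voted in favor. Satisfied. (Moot — without a quorum no business can be validly transacted.)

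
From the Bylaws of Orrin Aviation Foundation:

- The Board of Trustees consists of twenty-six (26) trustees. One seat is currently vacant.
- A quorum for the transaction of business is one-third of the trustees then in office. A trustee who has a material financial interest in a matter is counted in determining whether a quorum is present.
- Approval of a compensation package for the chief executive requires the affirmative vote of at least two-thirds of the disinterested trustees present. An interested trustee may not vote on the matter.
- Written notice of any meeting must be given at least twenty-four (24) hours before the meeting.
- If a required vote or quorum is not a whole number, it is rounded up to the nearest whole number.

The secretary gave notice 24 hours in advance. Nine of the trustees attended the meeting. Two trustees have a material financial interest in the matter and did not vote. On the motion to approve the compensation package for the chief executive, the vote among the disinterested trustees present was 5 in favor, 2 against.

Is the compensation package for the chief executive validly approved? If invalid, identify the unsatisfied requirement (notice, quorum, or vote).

Valid — all requirements satisfied.

Notice: 24 hours given; 24 required (24 ≥ 24). Satisfied.
Quorum: 9 present (interested trustees count toward quorum); quorum is 9. Satisfied.
Vote: the compensation package for the chief executive requires two-thirds of the disinterested trustees present (9 − 2 = 7). 2/3 of 7 = 4.67, rounded up to 5, so 5 affirmative votes are needed; 5 voted in favor. Satisfied.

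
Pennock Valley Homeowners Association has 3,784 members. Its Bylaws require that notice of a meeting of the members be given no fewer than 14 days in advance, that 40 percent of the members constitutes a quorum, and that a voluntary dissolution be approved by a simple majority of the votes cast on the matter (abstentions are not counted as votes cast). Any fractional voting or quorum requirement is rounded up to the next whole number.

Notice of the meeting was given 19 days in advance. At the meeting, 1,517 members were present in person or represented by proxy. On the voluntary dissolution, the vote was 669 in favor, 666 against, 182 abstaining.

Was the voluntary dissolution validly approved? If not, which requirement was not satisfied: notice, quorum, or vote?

Valid — all requirements satisfied.

Notice: 19 days given; 14 required. Satisfied.
Quorum: 40% of 3,784 = 1,513.60, rounded up to 1,514; 1,517 present. Satisfied.
Vote: requires a majority of the votes cast (1,517 − 182 abstaining = 1,335); a majority of 1335 is 668, so 668 needed; 669 in favor. Satisfied.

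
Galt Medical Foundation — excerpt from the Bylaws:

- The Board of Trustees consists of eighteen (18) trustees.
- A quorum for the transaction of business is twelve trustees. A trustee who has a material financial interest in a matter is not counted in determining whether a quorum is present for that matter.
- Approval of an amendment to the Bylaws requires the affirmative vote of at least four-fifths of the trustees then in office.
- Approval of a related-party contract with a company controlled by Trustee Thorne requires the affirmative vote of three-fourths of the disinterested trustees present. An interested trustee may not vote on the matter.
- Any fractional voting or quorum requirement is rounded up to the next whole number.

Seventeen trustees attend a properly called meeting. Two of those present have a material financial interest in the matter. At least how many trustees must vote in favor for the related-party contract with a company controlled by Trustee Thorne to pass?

12

The related-party contract with a company controlled by Trustee Thorne requires three-fourths of the disinterested trustees present (17 − 2 = 15).
3/4 of 15 = 11.25, rounded up to 12.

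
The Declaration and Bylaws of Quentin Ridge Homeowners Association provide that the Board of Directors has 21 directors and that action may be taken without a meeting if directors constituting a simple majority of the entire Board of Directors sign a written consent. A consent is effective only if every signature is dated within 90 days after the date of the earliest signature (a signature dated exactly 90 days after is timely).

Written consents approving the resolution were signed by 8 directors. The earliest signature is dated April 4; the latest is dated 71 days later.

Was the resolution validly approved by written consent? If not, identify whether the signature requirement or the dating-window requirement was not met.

Not effective — insufficient signatures.

Signatures required: a simple majority of 21 — a majority of 21 is 11, so 11 needed; 8 signed. Insufficient.
Dating window: the latest signature is 71 days after the earliest; the limit is 90 days. Within the window.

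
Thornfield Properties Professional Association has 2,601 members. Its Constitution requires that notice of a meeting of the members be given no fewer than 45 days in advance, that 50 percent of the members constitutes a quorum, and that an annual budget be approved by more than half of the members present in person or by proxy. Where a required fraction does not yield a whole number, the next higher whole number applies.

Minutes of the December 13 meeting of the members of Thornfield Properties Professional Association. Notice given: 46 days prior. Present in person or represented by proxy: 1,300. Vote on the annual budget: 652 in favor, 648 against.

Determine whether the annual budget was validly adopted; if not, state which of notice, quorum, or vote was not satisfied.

Invalid — quorum requirement not satisfied.

Notice: 46 days given; 45 required. Satisfied.
Quorum: 50% of 2,601 = 1,300.50, rounded up to 1,301; 1,300 present. Not satisfied.
Vote: requires a majority of those present (1,300); a majority of 1300 is 651, so 651 needed; 652 in favor. Satisfied.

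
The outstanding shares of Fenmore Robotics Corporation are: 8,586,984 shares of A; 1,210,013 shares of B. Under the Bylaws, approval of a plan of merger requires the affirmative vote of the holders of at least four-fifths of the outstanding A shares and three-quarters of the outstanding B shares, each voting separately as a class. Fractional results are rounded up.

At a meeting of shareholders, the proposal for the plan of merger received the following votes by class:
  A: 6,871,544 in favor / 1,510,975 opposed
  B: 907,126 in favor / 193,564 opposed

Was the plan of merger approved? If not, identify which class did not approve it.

A: 4/5 of 8586984 = 6869587.20, rounded up to 6869588; 6,869,588 required, 6,871,544 in favor — approved.
B: 3/4 of 1210013 = 907509.75, rounded up to 907510; 907,510 required, 907,126 in favor — not approved.

Not approved — the B shares did not give the required vote.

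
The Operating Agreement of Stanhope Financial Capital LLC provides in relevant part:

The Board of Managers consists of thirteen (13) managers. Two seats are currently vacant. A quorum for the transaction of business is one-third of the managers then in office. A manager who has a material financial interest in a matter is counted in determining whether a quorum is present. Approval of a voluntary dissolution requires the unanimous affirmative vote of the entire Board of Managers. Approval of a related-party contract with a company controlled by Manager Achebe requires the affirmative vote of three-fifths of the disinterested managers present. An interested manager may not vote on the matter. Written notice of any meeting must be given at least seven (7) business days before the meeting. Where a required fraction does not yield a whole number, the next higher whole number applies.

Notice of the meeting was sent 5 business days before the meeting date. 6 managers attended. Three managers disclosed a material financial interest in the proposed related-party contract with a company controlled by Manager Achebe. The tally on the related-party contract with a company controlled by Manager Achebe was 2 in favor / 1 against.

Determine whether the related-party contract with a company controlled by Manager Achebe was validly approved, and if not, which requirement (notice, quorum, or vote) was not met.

Notice: 5 business days given; 7 required (5 < 7). Not satisfied.
Quorum: 6 present (interested managers count toward quorum); quorum is 4. Satisfied.
Vote: the related-party contract with a company controlled by Manager Achebe requires three-fifths of the disinterested managers present (6 − 3 = 3). 3/5 of 3 = 1.80, rounded up to 2, so 2 affirmative votes are needed; 2 voted in favor. Satisfied.

Invalid — notice requirement not satisfied.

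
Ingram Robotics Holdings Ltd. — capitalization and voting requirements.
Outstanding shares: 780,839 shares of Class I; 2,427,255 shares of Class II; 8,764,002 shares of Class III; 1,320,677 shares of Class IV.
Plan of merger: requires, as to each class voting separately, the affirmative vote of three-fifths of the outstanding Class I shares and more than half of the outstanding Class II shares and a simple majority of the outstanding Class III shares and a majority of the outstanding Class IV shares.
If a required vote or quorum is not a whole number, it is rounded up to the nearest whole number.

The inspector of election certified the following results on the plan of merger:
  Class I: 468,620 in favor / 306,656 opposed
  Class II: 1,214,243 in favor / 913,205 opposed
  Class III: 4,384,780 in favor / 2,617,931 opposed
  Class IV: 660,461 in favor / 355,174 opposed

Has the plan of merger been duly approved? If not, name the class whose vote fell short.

Class I: 3/5 of 780839 = 468503.40, rounded up to 468504; 468,504 required, 468,620 in favor — approved.
Class II: a majority of 2427255 is 1213628; 1,213,628 required, 1,214,243 in favor — approved.
Class III: a majority of 8764002 is 4382002; 4,382,002 required, 4,384,780 in favor — approved.
Class IV: a majority of 1320677 is 660339; 660,339 required, 660,461 in favor — approved.

Approved — every class gave the required vote.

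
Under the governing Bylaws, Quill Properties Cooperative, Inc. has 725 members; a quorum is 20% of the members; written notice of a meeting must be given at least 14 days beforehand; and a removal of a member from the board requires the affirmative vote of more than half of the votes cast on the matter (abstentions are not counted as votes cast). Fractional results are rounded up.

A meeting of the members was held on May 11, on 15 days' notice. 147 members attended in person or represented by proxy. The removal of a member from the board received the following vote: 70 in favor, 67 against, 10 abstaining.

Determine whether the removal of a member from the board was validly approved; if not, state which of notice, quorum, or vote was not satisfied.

Notice: 15 days given; 14 required. Satisfied.
Quorum: 20% of 725 = 145; 147 present. Satisfied.
Vote: requires a majority of the votes cast (147 − 10 abstaining = 137); a majority of 137 is 69, so 69 needed; 70 in favor. Satisfied.

Valid — all requirements satisfied.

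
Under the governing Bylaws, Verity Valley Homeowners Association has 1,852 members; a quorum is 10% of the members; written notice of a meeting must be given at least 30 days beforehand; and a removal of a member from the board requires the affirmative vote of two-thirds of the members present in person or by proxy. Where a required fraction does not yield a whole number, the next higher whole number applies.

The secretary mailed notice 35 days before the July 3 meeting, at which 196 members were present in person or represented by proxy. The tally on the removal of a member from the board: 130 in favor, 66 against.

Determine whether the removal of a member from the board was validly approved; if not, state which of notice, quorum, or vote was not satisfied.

Notice: 35 days given; 30 required. Satisfied.
Quorum: 10% of 1,852 = 185.20, rounded up to 186; 196 present. Satisfied.
Vote: requires two-thirds of those present (196); 2/3 of 196 = 130.67, rounded up to 131, so 131 needed; 130 in favor. Not satisfied.

Invalid — vote requirement not satisfied.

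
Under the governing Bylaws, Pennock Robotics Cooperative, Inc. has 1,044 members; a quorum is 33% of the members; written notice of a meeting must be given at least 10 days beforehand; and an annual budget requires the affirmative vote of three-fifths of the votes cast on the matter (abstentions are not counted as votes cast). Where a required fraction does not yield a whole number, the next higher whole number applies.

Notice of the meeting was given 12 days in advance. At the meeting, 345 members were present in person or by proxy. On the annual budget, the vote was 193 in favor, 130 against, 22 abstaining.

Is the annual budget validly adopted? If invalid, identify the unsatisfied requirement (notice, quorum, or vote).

Invalid — vote requirement not satisfied.

Notice: 12 days given; 10 required. Satisfied.
Quorum: 33% of 1,044 = 344.52, rounded up to 345; 345 present. Satisfied.
Vote: requires three-fifths of the votes cast (345 − 22 abstaining = 323); 3/5 of 323 = 193.80, rounded up to 194, so 194 needed; 193 in favor. Not satisfied.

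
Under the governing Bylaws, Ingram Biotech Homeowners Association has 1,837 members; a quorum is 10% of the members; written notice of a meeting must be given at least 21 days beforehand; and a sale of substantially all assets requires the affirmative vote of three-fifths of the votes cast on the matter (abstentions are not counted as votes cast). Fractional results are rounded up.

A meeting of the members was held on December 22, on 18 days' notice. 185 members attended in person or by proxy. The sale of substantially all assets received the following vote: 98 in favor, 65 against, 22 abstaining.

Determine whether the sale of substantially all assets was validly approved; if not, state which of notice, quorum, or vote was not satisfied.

Invalid — notice requirement not satisfied.

Notice: 18 days given; 21 required. Not satisfied.
Quorum: 10% of 1,837 = 183.70, rounded up to 184; 185 present. Satisfied.
Vote: requires three-fifths of the votes cast (185 − 22 abstaining = 163); 3/5 of 163 = 97.80, rounded up to 98, so 98 needed; 98 in favor. Satisfied.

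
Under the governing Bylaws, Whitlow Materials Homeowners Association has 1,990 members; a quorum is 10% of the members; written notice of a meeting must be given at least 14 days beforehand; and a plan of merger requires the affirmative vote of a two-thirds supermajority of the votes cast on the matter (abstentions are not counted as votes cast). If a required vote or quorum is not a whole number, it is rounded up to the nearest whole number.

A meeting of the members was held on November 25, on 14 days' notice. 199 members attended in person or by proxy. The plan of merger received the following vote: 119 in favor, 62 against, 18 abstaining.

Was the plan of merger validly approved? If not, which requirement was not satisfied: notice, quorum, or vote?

Notice: 14 days given; 14 required. Satisfied.
Quorum: 10% of 1,990 = 199; 199 present. Satisfied.
Vote: requires two-thirds of the votes cast (199 − 18 abstaining = 181); 2/3 of 181 = 120.67, rounded up to 121, so 121 needed; 119 in favor. Not satisfied.

Invalid — vote requirement not satisfied.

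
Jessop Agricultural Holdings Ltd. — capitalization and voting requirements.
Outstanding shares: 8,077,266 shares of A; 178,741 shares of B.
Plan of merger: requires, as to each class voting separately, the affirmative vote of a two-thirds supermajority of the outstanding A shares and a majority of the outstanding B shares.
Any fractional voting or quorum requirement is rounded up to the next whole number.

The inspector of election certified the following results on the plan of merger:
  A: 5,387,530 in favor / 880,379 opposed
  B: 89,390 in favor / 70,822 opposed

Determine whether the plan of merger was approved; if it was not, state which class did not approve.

A: 2/3 of 8077266 = 5384844; 5,384,844 required, 5,387,530 in favor — approved.
B: a majority of 178741 is 89371; 89,371 required, 89,390 in favor — approved.

Approved — every class gave the required vote.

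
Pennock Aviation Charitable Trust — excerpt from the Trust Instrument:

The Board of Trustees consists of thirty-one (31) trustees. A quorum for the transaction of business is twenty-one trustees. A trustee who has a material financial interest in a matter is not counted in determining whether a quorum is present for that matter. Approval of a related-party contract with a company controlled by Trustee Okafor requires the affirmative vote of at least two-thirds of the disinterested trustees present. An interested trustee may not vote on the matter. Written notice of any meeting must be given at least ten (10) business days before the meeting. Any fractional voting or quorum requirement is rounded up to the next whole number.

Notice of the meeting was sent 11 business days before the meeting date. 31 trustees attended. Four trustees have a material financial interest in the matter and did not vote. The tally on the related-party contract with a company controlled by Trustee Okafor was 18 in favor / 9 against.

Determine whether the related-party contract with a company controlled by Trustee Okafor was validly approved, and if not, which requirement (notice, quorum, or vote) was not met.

Valid — all requirements satisfied.

Notice: 11 business days given; 10 required (11 ≥ 10). Satisfied.
Quorum: 31 present, but the 4 interested trustees do not count, leaving 27. Quorum is 21. Satisfied.
Vote: the related-party contract with a company controlled by Trustee Okafor requires two-thirds of the disinterested trustees present (31 − 4 = 27). 2/3 of 27 = 18, so 18 affirmative votes are needed; 18 voted in favor. Satisfied.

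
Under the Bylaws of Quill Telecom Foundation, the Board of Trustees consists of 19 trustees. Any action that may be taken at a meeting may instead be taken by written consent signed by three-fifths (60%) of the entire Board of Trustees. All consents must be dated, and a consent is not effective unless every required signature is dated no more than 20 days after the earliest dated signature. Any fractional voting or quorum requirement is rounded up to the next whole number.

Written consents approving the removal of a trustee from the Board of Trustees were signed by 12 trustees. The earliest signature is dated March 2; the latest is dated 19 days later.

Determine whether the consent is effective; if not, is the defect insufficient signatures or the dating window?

Signatures required: three-fifths (60%) of 19 — 3/5 of 19 = 11.40, rounded up to 12, so 12 needed; 12 signed. Sufficient.
Dating window: the latest signature is 19 days after the earliest; the limit is 20 days. Within the window.

Effective — both the signature and dating-window requirements are satisfied.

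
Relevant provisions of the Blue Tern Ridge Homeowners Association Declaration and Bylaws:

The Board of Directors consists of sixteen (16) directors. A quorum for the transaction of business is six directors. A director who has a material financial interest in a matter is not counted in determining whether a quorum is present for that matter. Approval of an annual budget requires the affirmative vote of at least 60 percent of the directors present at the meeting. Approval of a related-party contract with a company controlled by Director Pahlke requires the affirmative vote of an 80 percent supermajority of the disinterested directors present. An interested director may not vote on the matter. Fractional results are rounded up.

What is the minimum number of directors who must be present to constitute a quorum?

The quorum is fixed at 6.

6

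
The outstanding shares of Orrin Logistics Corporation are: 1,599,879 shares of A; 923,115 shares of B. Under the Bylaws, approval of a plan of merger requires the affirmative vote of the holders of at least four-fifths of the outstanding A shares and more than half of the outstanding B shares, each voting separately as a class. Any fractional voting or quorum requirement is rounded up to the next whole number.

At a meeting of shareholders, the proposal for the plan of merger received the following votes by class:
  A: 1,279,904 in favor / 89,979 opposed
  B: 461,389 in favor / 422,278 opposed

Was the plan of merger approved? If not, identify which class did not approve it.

A: 4/5 of 1599879 = 1279903.20, rounded up to 1279904; 1,279,904 required, 1,279,904 in favor — approved.
B: a majority of 923115 is 461558; 461,558 required, 461,389 in favor — not approved.

Not approved — the B shares did not give the required vote.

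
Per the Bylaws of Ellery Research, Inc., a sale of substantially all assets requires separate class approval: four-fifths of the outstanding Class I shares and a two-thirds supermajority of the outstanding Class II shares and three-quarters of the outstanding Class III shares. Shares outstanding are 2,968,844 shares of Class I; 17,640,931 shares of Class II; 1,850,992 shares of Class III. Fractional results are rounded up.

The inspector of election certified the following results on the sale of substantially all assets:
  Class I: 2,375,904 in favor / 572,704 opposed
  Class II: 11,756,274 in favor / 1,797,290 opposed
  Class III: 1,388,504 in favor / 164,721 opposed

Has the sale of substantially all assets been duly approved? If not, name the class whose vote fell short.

Class I: 4/5 of 2968844 = 2375075.20, rounded up to 2375076; 2,375,076 required, 2,375,904 in favor — approved.
Class II: 2/3 of 17640931 = 11760620.67, rounded up to 11760621; 11,760,621 required, 11,756,274 in favor — not approved.
Class III: 3/4 of 1850992 = 1388244; 1,388,244 required, 1,388,504 in favor — approved.

Not approved — the Class II shares did not give the required vote.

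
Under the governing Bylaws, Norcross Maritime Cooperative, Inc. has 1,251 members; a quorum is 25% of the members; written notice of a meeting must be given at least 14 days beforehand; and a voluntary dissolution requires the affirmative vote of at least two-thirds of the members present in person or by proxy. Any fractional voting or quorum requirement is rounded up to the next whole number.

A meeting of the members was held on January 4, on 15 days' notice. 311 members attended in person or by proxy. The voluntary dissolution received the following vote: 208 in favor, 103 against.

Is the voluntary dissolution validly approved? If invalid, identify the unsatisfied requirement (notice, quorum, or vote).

Notice: 15 days given; 14 required. Satisfied.
Quorum: 25% of 1,251 = 312.75, rounded up to 313; 311 present. Not satisfied.
Vote: requires two-thirds of those present (311); 2/3 of 311 = 207.33, rounded up to 208, so 208 needed; 208 in favor. Satisfied.

Invalid — quorum requirement not satisfied.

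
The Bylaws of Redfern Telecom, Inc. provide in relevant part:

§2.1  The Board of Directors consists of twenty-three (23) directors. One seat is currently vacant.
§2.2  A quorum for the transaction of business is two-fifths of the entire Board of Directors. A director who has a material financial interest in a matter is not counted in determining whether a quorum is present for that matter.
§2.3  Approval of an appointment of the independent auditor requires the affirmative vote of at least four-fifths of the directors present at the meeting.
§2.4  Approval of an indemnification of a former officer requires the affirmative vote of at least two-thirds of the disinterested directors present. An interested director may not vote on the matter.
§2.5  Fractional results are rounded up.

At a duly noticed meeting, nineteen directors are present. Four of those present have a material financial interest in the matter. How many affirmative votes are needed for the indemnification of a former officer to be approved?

The indemnification of a former officer requires two-thirds of the disinterested directors present (19 − 4 = 15).
2/3 of 15 = 10.

10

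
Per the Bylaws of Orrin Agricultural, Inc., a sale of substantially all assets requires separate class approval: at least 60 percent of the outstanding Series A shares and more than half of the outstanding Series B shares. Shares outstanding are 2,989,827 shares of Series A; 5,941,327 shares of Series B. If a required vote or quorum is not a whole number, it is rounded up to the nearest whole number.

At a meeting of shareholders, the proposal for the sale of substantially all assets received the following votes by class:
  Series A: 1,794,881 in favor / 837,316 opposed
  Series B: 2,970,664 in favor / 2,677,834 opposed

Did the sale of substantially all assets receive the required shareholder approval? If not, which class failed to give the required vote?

Approved — every class gave the required vote.

Series A: 3/5 of 2989827 = 1793896.20, rounded up to 1793897; 1,793,897 required, 1,794,881 in favor — approved.
Series B: a majority of 5941327 is 2970664; 2,970,664 required, 2,970,664 in favor — approved.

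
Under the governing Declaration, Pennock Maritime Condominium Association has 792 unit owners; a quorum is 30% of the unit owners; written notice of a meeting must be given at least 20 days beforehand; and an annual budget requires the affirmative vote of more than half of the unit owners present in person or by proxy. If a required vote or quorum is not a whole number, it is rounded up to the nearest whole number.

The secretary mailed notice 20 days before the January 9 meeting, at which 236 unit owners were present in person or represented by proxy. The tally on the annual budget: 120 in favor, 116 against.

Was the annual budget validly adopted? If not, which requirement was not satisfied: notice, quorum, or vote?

Invalid — quorum requirement not satisfied.

Notice: 20 days given; 20 required. Satisfied.
Quorum: 30% of 792 = 237.60, rounded up to 238; 236 present. Not satisfied.
Vote: requires a majority of those present (236); a majority of 236 is 119, so 119 needed; 120 in favor. Satisfied.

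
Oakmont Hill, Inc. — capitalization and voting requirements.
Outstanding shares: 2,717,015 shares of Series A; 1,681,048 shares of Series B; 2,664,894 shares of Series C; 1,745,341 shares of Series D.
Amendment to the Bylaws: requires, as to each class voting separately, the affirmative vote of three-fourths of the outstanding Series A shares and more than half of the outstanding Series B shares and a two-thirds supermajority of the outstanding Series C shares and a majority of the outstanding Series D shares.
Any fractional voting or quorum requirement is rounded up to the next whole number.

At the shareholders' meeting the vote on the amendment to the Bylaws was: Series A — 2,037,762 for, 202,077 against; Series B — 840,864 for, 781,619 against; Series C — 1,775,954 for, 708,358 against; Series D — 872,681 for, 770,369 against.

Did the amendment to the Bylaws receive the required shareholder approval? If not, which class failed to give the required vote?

Series A: 3/4 of 2717015 = 2037761.25, rounded up to 2037762; 2,037,762 required, 2,037,762 in favor — approved.
Series B: a majority of 1681048 is 840525; 840,525 required, 840,864 in favor — approved.
Series C: 2/3 of 2664894 = 1776596; 1,776,596 required, 1,775,954 in favor — not approved.
Series D: a majority of 1745341 is 872671; 872,671 required, 872,681 in favor — approved.

Not approved — the Series C shares did not give the required vote.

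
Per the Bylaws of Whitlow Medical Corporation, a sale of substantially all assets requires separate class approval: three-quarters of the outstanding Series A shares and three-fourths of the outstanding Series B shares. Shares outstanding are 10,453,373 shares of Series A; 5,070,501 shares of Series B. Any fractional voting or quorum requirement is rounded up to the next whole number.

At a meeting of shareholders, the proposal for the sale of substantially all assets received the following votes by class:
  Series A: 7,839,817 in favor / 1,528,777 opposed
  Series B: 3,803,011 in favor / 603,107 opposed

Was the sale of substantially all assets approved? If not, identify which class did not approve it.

Series A: 3/4 of 10453373 = 7840029.75, rounded up to 7840030; 7,840,030 required, 7,839,817 in favor — not approved.
Series B: 3/4 of 5070501 = 3802875.75, rounded up to 3802876; 3,802,876 required, 3,803,011 in favor — approved.

Not approved — the Series A shares did not give the required vote.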